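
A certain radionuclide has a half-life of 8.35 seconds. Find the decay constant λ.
λ = ln(2)/t½ = 0.08301 second⁻¹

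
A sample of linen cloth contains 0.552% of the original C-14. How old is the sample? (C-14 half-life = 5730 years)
Age = t½ × log₂(1/ratio) = 42980 years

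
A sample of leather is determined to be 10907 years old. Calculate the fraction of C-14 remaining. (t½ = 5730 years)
N/N₀ = (1/2)^(t/t½) = 0.2673 = 26.7%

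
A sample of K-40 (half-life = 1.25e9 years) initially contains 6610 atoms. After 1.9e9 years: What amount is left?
N = N₀(1/2)^(t/t½) = 2305 atoms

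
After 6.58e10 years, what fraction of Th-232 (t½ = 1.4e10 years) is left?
N/N₀ = (1/2)^(t/t½) = 0.03847 = 3.85%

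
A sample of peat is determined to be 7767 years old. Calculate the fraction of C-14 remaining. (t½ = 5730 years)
N/N₀ = (1/2)^(t/t½) = 0.3908 = 39.1%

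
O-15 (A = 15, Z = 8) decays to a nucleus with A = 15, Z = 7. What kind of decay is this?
ΔA = 0, ΔZ = -1 ⇒ beta-plus decay (β⁺) or electron capture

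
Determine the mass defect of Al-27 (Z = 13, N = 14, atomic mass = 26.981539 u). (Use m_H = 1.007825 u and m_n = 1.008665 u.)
Δm = Z·m_H + N·m_n − M = 0.2415 u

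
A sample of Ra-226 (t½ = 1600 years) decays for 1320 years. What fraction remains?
N/N₀ = (1/2)^(t/t½) = 0.5645 = 56.4%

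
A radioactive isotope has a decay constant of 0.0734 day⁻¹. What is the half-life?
t½ = ln(2)/λ = 9.443 days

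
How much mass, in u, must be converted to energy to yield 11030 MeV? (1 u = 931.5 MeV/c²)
m = E/c² = 11.84 u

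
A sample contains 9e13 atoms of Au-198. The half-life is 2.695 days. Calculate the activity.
A = λN = 2.315e13 decays/day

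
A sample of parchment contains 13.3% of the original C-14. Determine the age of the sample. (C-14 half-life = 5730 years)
Age = t½ × log₂(1/ratio) = 16680 years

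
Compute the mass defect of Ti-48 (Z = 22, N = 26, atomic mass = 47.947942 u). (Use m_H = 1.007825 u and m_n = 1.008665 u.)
Δm = Z·m_H + N·m_n − M = 0.4495 u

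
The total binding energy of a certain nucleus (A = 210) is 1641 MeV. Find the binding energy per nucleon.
B.E./A = 1641/210 = 7.814 MeV/nucleon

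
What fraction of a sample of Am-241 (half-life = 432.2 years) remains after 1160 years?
N/N₀ = (1/2)^(t/t½) = 0.1556 = 15.6%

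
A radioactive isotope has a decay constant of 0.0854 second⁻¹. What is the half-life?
t½ = ln(2)/λ = 8.116 seconds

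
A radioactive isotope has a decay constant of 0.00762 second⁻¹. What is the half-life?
t½ = ln(2)/λ = 90.96 seconds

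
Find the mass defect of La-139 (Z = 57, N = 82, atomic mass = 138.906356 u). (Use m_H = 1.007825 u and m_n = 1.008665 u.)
Δm = Z·m_H + N·m_n − M = 1.25 u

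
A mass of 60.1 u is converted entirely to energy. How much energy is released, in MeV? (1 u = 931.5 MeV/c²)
E = mc² = 55980 MeV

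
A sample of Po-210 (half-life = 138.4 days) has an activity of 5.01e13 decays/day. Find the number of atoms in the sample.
N = A/λ = 1e16 atoms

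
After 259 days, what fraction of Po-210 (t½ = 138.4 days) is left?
N/N₀ = (1/2)^(t/t½) = 0.2733 = 27.3%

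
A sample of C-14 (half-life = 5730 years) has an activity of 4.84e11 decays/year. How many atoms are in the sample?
N = A/λ = 4.001e15 atoms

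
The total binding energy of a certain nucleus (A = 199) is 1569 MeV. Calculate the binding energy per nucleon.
B.E./A = 1569/199 = 7.884 MeV/nucleon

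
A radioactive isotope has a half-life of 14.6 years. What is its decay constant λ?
λ = ln(2)/t½ = 0.04748 year⁻¹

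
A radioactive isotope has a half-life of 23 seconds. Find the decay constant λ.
λ = ln(2)/t½ = 0.03014 second⁻¹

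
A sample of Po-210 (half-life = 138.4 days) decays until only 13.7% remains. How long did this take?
t = t½ × log₂(N₀/N) = 396.9 days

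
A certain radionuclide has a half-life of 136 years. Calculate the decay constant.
λ = ln(2)/t½ = 0.005097 year⁻¹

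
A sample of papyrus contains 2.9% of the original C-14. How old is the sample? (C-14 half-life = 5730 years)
Age = t½ × log₂(1/ratio) = 29270 years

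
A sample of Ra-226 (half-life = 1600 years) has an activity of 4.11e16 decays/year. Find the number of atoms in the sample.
N = A/λ = 9.487e19 atoms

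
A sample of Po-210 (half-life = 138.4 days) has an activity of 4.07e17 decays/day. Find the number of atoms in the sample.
N = A/λ = 8.127e19 atoms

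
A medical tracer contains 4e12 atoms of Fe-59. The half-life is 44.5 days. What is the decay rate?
A = λN = 6.231e10 decays/day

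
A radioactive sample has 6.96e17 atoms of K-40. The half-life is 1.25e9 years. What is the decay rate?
A = λN = 3.859e8 decays/year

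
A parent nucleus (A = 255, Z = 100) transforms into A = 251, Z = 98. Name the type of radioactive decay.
ΔA = -4, ΔZ = -2 ⇒ alpha decay (α)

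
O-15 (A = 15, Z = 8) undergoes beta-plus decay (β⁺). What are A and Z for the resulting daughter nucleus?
Daughter: A = 15, Z = 7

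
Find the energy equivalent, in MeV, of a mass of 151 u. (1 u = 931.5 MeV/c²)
E = mc² = 1.407e5 MeV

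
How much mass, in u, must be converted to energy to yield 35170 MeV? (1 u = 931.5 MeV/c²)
m = E/c² = 37.76 u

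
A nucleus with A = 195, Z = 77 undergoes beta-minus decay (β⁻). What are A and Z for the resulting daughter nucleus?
Daughter: A = 195, Z = 78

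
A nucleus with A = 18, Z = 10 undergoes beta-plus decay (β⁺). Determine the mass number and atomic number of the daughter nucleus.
Daughter: A = 18, Z = 9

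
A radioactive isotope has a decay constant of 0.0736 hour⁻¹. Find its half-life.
t½ = ln(2)/λ = 9.418 hours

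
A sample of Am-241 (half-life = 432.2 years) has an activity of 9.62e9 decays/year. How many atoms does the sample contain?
N = A/λ = 5.998e12 atoms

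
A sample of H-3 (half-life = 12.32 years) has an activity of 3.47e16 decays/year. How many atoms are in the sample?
N = A/λ = 6.168e17 atoms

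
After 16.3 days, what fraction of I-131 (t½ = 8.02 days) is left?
N/N₀ = (1/2)^(t/t½) = 0.2444 = 24.4%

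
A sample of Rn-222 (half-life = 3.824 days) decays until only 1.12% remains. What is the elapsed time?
t = t½ × log₂(N₀/N) = 24.78 days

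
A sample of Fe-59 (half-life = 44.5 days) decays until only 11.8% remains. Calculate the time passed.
t = t½ × log₂(N₀/N) = 137.2 days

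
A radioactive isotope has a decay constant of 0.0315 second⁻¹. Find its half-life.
t½ = ln(2)/λ = 22 seconds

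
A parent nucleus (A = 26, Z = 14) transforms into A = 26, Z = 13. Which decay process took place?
ΔA = 0, ΔZ = -1 ⇒ beta-plus decay (β⁺) or electron capture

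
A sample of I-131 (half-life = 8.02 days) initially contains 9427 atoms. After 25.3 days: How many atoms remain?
N = N₀(1/2)^(t/t½) = 1059 atoms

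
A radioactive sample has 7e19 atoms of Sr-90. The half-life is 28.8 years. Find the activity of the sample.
A = λN = 1.685e18 decays/year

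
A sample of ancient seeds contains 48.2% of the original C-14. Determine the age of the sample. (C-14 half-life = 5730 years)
Age = t½ × log₂(1/ratio) = 6033 years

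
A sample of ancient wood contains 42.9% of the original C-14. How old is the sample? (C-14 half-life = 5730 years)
Age = t½ × log₂(1/ratio) = 6996 years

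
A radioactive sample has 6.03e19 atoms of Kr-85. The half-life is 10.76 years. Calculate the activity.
A = λN = 3.884e18 decays/year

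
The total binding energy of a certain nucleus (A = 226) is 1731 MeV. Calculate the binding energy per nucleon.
B.E./A = 1731/226 = 7.659 MeV/nucleon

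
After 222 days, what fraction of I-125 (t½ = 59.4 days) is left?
N/N₀ = (1/2)^(t/t½) = 0.07498 = 7.5%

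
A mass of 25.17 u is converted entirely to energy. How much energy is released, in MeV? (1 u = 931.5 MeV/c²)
E = mc² = 23450 MeV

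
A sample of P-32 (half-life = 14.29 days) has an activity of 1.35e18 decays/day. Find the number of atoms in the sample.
N = A/λ = 2.783e19 atoms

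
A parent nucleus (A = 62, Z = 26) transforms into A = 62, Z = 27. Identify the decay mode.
ΔA = 0, ΔZ = +1 ⇒ beta-minus decay (β⁻)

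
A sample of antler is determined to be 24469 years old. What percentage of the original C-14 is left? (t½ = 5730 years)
N/N₀ = (1/2)^(t/t½) = 0.05182 = 5.18%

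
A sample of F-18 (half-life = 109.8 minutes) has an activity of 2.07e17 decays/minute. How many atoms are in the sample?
N = A/λ = 3.279e19 atoms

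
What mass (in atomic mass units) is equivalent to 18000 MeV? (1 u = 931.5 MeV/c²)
m = E/c² = 19.32 u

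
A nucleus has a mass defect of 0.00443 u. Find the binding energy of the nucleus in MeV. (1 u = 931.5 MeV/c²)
B.E. = Δm × 931.5 = 4.127 MeV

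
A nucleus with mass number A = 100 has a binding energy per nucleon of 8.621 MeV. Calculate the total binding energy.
B.E. = 8.621 × 100 = 862.1 MeV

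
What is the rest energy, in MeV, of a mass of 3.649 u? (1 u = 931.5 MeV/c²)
E = mc² = 3399 MeV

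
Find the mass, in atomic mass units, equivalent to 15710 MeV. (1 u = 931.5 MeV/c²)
m = E/c² = 16.87 u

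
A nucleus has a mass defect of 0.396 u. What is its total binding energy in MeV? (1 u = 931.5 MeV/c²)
B.E. = Δm × 931.5 = 368.9 MeV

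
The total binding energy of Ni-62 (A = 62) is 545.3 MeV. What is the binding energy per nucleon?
B.E./A = 545.3/62 = 8.795 MeV/nucleon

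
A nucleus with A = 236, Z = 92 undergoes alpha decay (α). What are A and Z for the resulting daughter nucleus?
Daughter: A = 232, Z = 90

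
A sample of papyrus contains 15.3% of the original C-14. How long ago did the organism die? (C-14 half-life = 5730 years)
Age = t½ × log₂(1/ratio) = 15520 years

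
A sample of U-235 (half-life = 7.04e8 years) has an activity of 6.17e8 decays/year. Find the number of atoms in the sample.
N = A/λ = 6.267e17 atoms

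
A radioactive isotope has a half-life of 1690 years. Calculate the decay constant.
λ = ln(2)/t½ = 4.101e-4 year⁻¹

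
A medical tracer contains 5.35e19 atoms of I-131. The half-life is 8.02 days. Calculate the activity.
A = λN = 4.624e18 decays/day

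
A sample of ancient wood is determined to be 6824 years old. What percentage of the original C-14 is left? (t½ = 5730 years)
N/N₀ = (1/2)^(t/t½) = 0.438 = 43.8%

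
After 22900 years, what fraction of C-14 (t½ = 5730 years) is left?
N/N₀ = (1/2)^(t/t½) = 0.06265 = 6.27%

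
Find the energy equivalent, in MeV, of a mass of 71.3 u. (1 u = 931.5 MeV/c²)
E = mc² = 66420 MeV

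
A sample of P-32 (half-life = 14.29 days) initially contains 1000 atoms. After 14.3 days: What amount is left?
N = N₀(1/2)^(t/t½) = 499.8 atoms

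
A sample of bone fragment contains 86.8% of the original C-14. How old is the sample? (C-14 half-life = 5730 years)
Age = t½ × log₂(1/ratio) = 1170 years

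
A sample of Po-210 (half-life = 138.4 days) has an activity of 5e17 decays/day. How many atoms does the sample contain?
N = A/λ = 9.983e19 atoms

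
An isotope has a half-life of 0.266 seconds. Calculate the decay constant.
λ = ln(2)/t½ = 2.606 second⁻¹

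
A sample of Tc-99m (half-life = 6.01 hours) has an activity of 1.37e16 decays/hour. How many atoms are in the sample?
N = A/λ = 1.188e17 atoms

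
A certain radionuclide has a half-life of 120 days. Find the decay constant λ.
λ = ln(2)/t½ = 0.005776 day⁻¹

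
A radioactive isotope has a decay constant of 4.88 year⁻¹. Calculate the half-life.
t½ = ln(2)/λ = 0.142 years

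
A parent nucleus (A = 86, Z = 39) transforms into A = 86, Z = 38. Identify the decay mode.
ΔA = 0, ΔZ = -1 ⇒ beta-plus decay (β⁺) or electron capture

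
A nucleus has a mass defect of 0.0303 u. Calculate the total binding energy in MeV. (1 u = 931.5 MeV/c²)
B.E. = Δm × 931.5 = 28.22 MeV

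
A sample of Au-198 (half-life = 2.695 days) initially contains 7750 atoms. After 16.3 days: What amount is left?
N = N₀(1/2)^(t/t½) = 117.1 atoms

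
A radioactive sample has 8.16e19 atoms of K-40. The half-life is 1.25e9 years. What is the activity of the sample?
A = λN = 4.525e10 decays/year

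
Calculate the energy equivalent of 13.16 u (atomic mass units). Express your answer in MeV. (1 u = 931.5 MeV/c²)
E = mc² = 12260 MeV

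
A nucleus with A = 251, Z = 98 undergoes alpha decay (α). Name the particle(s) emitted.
α particle = ⁴₂He (2 protons + 2 neutrons)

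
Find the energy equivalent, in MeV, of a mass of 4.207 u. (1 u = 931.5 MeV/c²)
E = mc² = 3919 MeV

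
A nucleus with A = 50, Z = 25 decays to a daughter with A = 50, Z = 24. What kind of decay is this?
ΔA = 0, ΔZ = -1 ⇒ beta-plus decay (β⁺) or electron capture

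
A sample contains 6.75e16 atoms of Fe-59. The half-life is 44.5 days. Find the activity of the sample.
A = λN = 1.051e15 decays/day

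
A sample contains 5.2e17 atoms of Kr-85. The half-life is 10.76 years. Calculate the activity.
A = λN = 3.35e16 decays/year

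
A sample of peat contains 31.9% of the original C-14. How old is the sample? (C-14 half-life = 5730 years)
Age = t½ × log₂(1/ratio) = 9445 years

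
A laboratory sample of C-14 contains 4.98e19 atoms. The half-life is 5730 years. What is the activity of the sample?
A = λN = 6.024e15 decays/year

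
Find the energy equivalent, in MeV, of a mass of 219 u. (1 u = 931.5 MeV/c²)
E = mc² = 2.04e5 MeV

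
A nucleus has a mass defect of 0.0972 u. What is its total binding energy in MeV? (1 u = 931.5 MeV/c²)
B.E. = Δm × 931.5 = 90.54 MeV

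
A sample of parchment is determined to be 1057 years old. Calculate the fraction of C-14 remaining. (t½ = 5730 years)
N/N₀ = (1/2)^(t/t½) = 0.88 = 88%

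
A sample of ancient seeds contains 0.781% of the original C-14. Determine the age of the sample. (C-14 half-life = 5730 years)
Age = t½ × log₂(1/ratio) = 40110 years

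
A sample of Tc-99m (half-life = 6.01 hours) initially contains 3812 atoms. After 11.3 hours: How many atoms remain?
N = N₀(1/2)^(t/t½) = 1036 atoms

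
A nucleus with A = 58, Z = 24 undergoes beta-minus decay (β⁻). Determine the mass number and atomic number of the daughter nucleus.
Daughter: A = 58, Z = 25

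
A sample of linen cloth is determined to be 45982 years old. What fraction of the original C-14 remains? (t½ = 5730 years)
N/N₀ = (1/2)^(t/t½) = 0.00384 = 0.384%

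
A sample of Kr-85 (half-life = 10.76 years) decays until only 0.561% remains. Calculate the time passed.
t = t½ × log₂(N₀/N) = 80.46 years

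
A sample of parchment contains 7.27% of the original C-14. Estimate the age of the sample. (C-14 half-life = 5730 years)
Age = t½ × log₂(1/ratio) = 21670 years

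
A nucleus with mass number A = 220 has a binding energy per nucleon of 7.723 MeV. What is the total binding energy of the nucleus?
B.E. = 7.723 × 220 = 1699 MeV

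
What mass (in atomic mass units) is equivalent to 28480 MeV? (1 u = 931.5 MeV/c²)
m = E/c² = 30.57 u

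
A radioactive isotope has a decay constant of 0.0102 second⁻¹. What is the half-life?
t½ = ln(2)/λ = 67.96 seconds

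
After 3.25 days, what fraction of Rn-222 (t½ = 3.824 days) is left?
N/N₀ = (1/2)^(t/t½) = 0.5548 = 55.5%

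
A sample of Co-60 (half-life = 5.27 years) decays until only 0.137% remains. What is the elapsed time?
t = t½ × log₂(N₀/N) = 50.13 years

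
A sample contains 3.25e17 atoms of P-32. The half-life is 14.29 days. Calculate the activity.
A = λN = 1.576e16 decays/day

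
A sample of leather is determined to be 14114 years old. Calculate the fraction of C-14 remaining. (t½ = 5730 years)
N/N₀ = (1/2)^(t/t½) = 0.1813 = 18.1%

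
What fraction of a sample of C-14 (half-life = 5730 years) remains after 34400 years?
N/N₀ = (1/2)^(t/t½) = 0.01559 = 1.56%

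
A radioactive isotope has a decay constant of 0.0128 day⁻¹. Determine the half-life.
t½ = ln(2)/λ = 54.15 days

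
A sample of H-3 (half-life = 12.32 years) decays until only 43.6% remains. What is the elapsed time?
t = t½ × log₂(N₀/N) = 14.75 years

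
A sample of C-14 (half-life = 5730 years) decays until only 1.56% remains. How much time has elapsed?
t = t½ × log₂(N₀/N) = 34390 years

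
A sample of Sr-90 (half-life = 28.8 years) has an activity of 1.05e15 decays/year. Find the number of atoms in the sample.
N = A/λ = 4.363e16 atoms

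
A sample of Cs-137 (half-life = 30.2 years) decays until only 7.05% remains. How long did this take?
t = t½ × log₂(N₀/N) = 115.6 years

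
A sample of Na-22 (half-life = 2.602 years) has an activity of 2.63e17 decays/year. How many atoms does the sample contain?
N = A/λ = 9.873e17 atoms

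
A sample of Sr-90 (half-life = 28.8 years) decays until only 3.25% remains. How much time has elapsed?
t = t½ × log₂(N₀/N) = 142.4 years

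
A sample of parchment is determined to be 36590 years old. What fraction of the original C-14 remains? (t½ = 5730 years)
N/N₀ = (1/2)^(t/t½) = 0.01196 = 1.2%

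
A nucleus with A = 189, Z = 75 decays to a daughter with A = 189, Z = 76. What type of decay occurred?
ΔA = 0, ΔZ = +1 ⇒ beta-minus decay (β⁻)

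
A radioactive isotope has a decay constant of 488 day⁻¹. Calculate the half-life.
t½ = ln(2)/λ = 0.00142 days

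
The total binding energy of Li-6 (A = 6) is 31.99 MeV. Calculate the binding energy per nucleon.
B.E./A = 31.99/6 = 5.332 MeV/nucleon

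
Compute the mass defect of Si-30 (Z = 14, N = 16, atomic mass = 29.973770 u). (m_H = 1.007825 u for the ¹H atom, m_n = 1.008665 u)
Δm = Z·m_H + N·m_n − M = 0.2744 u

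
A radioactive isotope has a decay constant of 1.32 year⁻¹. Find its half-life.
t½ = ln(2)/λ = 0.5251 years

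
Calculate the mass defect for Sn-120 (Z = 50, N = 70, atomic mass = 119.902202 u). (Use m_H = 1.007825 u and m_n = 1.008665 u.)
Δm = Z·m_H + N·m_n − M = 1.096 u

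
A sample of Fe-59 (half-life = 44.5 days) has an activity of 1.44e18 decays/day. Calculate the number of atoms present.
N = A/λ = 9.245e19 atoms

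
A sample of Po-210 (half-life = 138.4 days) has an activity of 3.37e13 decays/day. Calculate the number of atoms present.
N = A/λ = 6.729e15 atoms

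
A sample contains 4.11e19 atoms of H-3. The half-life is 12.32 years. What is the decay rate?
A = λN = 2.312e18 decays/year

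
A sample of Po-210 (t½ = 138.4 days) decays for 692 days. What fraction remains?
N/N₀ = (1/2)^(t/t½) = 0.03125 = 3.12%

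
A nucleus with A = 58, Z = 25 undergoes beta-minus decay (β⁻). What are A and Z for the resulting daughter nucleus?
Daughter: A = 58, Z = 26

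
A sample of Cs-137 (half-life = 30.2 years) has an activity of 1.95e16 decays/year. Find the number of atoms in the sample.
N = A/λ = 8.496e17 atoms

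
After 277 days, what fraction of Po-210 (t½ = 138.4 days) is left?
N/N₀ = (1/2)^(t/t½) = 0.2497 = 25%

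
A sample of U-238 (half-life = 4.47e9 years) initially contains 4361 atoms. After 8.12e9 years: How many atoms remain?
N = N₀(1/2)^(t/t½) = 1238 atoms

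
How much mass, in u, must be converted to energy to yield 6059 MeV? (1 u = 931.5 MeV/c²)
m = E/c² = 6.505 u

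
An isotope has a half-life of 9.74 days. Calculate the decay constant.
λ = ln(2)/t½ = 0.07117 day⁻¹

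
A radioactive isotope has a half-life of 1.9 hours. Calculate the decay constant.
λ = ln(2)/t½ = 0.3648 hour⁻¹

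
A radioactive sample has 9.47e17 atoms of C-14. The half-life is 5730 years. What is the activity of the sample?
A = λN = 1.146e14 decays/year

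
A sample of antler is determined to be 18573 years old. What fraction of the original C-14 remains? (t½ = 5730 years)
N/N₀ = (1/2)^(t/t½) = 0.1057 = 10.6%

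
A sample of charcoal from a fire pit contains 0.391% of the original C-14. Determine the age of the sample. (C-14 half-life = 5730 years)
Age = t½ × log₂(1/ratio) = 45830 years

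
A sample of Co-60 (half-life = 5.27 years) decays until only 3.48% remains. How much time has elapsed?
t = t½ × log₂(N₀/N) = 25.53 years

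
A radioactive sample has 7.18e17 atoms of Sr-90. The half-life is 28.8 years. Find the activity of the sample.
A = λN = 1.728e16 decays/year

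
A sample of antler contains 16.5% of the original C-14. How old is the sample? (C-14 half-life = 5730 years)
Age = t½ × log₂(1/ratio) = 14890 years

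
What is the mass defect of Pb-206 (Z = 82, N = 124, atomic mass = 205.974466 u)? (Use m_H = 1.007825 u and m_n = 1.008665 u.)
Δm = Z·m_H + N·m_n − M = 1.742 u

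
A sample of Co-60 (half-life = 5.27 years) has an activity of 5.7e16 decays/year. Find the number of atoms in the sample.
N = A/λ = 4.334e17 atoms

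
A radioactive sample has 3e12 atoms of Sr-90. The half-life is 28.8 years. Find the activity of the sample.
A = λN = 7.22e10 decays/year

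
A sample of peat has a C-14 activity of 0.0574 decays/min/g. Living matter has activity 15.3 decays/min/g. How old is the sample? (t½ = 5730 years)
Age = t½ × log₂(A₀/A) = 46170 years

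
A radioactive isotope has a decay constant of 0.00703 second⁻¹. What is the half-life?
t½ = ln(2)/λ = 98.6 seconds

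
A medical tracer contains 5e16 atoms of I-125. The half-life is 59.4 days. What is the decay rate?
A = λN = 5.835e14 decays/day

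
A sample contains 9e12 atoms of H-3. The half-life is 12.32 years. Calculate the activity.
A = λN = 5.064e11 decays/year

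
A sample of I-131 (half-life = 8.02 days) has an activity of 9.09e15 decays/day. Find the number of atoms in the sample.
N = A/λ = 1.052e17 atoms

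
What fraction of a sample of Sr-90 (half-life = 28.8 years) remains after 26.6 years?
N/N₀ = (1/2)^(t/t½) = 0.5272 = 52.7%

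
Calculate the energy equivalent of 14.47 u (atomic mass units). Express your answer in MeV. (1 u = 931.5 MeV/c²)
E = mc² = 13480 MeV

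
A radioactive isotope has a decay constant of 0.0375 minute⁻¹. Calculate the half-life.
t½ = ln(2)/λ = 18.48 minutes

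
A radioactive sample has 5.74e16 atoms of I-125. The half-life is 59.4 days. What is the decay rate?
A = λN = 6.698e14 decays/day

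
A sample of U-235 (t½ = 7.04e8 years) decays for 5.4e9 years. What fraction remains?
N/N₀ = (1/2)^(t/t½) = 0.004909 = 0.491%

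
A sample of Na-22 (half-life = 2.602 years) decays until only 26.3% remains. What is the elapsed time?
t = t½ × log₂(N₀/N) = 5.014 years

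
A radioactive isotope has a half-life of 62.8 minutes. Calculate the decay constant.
λ = ln(2)/t½ = 0.01104 minute⁻¹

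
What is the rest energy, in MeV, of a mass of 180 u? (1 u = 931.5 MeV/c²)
E = mc² = 1.677e5 MeV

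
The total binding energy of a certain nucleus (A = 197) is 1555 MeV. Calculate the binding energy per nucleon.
B.E./A = 1555/197 = 7.893 MeV/nucleon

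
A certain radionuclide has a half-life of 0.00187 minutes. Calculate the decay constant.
λ = ln(2)/t½ = 370.7 minute⁻¹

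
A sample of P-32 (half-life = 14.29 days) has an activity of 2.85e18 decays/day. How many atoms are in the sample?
N = A/λ = 5.876e19 atoms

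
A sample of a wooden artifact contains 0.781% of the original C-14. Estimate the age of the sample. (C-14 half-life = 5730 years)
Age = t½ × log₂(1/ratio) = 40110 years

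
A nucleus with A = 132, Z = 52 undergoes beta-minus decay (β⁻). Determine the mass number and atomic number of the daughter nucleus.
Daughter: A = 132, Z = 53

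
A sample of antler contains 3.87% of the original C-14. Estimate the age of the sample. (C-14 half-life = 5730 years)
Age = t½ × log₂(1/ratio) = 26880 years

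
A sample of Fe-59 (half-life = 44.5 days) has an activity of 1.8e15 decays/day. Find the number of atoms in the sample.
N = A/λ = 1.156e17 atoms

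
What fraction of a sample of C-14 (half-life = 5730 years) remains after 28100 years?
N/N₀ = (1/2)^(t/t½) = 0.0334 = 3.34%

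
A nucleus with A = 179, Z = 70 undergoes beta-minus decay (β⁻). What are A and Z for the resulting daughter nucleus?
Daughter: A = 179, Z = 71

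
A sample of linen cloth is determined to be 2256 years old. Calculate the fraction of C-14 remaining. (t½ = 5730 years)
N/N₀ = (1/2)^(t/t½) = 0.7612 = 76.1%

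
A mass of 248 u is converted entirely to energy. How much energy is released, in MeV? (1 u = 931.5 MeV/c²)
E = mc² = 2.31e5 MeV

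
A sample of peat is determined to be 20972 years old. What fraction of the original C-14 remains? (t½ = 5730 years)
N/N₀ = (1/2)^(t/t½) = 0.07911 = 7.91%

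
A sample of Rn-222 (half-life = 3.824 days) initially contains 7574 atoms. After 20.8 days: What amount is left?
N = N₀(1/2)^(t/t½) = 174.6 atoms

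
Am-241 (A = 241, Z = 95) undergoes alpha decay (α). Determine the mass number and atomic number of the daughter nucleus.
Daughter: A = 237, Z = 93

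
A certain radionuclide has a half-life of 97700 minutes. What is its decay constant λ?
λ = ln(2)/t½ = 7.095e-6 minute⁻¹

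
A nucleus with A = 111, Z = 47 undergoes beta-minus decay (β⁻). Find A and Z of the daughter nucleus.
Daughter: A = 111, Z = 48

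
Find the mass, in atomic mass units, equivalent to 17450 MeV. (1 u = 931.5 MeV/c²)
m = E/c² = 18.73 u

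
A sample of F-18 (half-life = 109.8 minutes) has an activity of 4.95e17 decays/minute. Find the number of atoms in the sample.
N = A/λ = 7.841e19 atoms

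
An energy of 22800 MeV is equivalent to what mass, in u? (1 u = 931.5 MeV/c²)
m = E/c² = 24.48 u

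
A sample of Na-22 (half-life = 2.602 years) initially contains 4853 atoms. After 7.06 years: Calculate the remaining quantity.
N = N₀(1/2)^(t/t½) = 740 atoms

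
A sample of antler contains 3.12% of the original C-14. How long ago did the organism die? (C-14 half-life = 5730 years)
Age = t½ × log₂(1/ratio) = 28660 years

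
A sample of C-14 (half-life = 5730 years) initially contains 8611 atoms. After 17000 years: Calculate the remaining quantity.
N = N₀(1/2)^(t/t½) = 1101 atoms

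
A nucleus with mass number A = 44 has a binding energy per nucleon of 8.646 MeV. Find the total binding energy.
B.E. = 8.646 × 44 = 380.4 MeV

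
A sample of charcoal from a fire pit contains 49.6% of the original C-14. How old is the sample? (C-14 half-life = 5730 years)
Age = t½ × log₂(1/ratio) = 5796 years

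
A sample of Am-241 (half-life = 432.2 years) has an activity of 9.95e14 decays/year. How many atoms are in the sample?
N = A/λ = 6.204e17 atoms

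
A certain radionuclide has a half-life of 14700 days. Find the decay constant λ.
λ = ln(2)/t½ = 4.715e-5 day⁻¹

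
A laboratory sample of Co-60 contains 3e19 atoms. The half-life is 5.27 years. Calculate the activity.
A = λN = 3.946e18 decays/year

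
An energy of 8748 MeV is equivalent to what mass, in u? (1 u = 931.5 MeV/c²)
m = E/c² = 9.391 u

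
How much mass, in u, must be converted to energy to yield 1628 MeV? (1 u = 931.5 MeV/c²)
m = E/c² = 1.748 u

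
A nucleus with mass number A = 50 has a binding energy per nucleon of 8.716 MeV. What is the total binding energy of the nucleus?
B.E. = 8.716 × 50 = 435.8 MeV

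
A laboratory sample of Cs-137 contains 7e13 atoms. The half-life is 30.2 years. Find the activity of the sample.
A = λN = 1.607e12 decays/year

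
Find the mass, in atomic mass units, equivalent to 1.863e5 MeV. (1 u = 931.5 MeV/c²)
m = E/c² = 200 u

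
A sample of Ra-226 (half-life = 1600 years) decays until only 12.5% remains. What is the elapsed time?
t = t½ × log₂(N₀/N) = 4800 years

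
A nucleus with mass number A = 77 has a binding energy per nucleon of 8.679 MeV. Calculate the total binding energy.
B.E. = 8.679 × 77 = 668.3 MeV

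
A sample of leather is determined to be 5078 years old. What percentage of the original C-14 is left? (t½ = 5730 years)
N/N₀ = (1/2)^(t/t½) = 0.541 = 54.1%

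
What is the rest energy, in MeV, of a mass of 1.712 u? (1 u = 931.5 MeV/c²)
E = mc² = 1595 MeV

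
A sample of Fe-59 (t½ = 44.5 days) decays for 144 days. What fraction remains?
N/N₀ = (1/2)^(t/t½) = 0.1061 = 10.6%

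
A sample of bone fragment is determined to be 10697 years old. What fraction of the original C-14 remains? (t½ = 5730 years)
N/N₀ = (1/2)^(t/t½) = 0.2742 = 27.4%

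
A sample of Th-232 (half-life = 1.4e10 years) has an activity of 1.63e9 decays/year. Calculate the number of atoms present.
N = A/λ = 3.292e19 atoms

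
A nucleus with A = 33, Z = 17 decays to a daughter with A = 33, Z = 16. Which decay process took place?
ΔA = 0, ΔZ = -1 ⇒ beta-plus decay (β⁺) or electron capture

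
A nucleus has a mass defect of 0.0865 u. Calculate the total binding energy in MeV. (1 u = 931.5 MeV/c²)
B.E. = Δm × 931.5 = 80.57 MeV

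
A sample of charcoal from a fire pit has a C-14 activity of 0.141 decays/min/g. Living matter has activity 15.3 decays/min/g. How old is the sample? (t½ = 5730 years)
Age = t½ × log₂(A₀/A) = 38740 years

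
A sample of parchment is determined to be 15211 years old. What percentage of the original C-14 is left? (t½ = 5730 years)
N/N₀ = (1/2)^(t/t½) = 0.1588 = 15.9%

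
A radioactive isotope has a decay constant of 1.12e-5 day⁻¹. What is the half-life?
t½ = ln(2)/λ = 61890 days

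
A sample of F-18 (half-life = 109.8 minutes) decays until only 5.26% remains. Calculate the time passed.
t = t½ × log₂(N₀/N) = 466.5 minutes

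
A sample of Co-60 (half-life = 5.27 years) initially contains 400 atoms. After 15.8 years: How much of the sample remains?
N = N₀(1/2)^(t/t½) = 50.07 atoms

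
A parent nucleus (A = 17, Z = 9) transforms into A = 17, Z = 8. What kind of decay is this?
ΔA = 0, ΔZ = -1 ⇒ beta-plus decay (β⁺) or electron capture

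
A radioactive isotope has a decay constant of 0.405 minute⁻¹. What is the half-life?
t½ = ln(2)/λ = 1.711 minutes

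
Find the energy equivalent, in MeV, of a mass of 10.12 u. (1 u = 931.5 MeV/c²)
E = mc² = 9427 MeV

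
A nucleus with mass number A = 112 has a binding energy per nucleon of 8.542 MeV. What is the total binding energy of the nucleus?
B.E. = 8.542 × 112 = 956.7 MeV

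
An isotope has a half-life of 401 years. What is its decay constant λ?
λ = ln(2)/t½ = 0.001729 year⁻¹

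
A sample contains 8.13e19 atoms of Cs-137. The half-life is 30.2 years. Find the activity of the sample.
A = λN = 1.866e18 decays/year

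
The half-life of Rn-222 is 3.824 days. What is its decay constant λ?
λ = ln(2)/t½ = 0.1813 day⁻¹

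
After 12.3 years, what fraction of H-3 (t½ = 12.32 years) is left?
N/N₀ = (1/2)^(t/t½) = 0.5006 = 50.1%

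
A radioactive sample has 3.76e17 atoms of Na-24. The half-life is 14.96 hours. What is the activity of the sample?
A = λN = 1.742e16 decays/hour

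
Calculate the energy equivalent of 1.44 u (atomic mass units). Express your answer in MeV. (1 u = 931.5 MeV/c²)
E = mc² = 1341 MeV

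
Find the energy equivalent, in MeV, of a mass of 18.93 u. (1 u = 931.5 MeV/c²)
E = mc² = 17630 MeV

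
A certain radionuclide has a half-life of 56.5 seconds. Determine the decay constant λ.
λ = ln(2)/t½ = 0.01227 second⁻¹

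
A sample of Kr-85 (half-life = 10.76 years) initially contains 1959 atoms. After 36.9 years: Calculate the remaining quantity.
N = N₀(1/2)^(t/t½) = 181.8 atoms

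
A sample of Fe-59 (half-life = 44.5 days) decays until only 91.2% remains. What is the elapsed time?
t = t½ × log₂(N₀/N) = 5.914 days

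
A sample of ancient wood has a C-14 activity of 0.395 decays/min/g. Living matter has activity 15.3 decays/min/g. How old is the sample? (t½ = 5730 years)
Age = t½ × log₂(A₀/A) = 30230 years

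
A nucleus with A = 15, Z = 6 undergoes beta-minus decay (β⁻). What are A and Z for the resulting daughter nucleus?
Daughter: A = 15, Z = 7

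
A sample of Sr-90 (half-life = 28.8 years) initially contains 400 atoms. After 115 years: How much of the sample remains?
N = N₀(1/2)^(t/t½) = 25.12 atoms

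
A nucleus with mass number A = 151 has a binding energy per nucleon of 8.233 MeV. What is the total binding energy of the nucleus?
B.E. = 8.233 × 151 = 1243 MeV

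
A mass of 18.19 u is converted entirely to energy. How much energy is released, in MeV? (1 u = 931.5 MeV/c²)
E = mc² = 16940 MeV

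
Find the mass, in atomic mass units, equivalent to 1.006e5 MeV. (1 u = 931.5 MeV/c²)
m = E/c² = 108 u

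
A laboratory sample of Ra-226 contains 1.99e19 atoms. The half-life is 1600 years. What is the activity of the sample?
A = λN = 8.621e15 decays/year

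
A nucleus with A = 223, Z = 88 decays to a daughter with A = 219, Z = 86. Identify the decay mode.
ΔA = -4, ΔZ = -2 ⇒ alpha decay (α)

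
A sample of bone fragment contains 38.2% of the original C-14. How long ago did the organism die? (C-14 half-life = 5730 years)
Age = t½ × log₂(1/ratio) = 7955 years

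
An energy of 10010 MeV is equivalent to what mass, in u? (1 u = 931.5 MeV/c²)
m = E/c² = 10.75 u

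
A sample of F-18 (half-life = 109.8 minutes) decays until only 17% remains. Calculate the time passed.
t = t½ × log₂(N₀/N) = 280.7 minutes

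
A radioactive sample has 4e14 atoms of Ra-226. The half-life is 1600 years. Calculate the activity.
A = λN = 1.733e11 decays/year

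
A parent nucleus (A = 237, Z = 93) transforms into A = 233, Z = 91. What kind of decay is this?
ΔA = -4, ΔZ = -2 ⇒ alpha decay (α)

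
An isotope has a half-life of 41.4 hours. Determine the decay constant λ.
λ = ln(2)/t½ = 0.01674 hour⁻¹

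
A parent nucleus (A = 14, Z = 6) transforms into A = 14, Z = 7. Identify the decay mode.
ΔA = 0, ΔZ = +1 ⇒ beta-minus decay (β⁻)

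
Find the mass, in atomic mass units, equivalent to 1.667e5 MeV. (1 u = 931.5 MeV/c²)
m = E/c² = 179 u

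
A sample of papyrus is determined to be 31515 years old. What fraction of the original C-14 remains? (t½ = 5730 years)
N/N₀ = (1/2)^(t/t½) = 0.0221 = 2.21%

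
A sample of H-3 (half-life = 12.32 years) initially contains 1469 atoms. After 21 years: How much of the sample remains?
N = N₀(1/2)^(t/t½) = 450.7 atoms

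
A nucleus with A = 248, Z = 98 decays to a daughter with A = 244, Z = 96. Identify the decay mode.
ΔA = -4, ΔZ = -2 ⇒ alpha decay (α)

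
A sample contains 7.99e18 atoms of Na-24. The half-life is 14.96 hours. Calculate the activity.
A = λN = 3.702e17 decays/hour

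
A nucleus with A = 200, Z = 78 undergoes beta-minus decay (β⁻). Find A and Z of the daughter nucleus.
Daughter: A = 200, Z = 79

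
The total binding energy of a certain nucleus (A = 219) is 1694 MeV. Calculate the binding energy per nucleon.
B.E./A = 1694/219 = 7.735 MeV/nucleon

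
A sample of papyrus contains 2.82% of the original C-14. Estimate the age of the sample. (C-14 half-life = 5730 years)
Age = t½ × log₂(1/ratio) = 29500 years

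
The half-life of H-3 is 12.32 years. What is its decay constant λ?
λ = ln(2)/t½ = 0.05626 year⁻¹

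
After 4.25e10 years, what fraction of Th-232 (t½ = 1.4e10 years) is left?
N/N₀ = (1/2)^(t/t½) = 0.1219 = 12.2%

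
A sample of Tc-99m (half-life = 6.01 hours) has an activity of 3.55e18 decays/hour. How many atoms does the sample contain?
N = A/λ = 3.078e19 atoms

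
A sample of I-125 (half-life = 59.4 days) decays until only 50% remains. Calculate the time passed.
t = t½ × log₂(N₀/N) = 59.4 days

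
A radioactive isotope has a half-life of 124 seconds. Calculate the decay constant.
λ = ln(2)/t½ = 0.00559 second⁻¹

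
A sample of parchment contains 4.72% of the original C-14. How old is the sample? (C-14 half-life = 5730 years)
Age = t½ × log₂(1/ratio) = 25240 years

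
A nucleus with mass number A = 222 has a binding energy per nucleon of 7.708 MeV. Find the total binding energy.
B.E. = 7.708 × 222 = 1711 MeV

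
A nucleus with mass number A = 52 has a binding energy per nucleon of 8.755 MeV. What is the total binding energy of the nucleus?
B.E. = 8.755 × 52 = 455.3 MeV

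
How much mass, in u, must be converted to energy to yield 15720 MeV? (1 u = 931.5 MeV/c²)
m = E/c² = 16.88 u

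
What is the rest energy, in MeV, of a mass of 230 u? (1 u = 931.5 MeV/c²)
E = mc² = 2.142e5 MeV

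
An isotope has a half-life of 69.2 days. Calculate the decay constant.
λ = ln(2)/t½ = 0.01002 day⁻¹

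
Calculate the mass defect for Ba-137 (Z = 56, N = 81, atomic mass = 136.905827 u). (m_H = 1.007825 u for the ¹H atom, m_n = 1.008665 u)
Δm = Z·m_H + N·m_n − M = 1.234 u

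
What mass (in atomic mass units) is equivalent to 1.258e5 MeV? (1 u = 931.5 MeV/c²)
m = E/c² = 135.1 u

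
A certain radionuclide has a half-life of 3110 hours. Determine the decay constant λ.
λ = ln(2)/t½ = 2.229e-4 hour⁻¹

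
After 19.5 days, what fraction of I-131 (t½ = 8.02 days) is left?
N/N₀ = (1/2)^(t/t½) = 0.1854 = 18.5%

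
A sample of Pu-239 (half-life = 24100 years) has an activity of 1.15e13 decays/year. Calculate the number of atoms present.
N = A/λ = 3.998e17 atoms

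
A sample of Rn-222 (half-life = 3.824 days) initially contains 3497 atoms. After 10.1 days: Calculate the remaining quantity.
N = N₀(1/2)^(t/t½) = 560.5 atoms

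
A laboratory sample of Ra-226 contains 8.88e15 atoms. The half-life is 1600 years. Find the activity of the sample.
A = λN = 3.847e12 decays/year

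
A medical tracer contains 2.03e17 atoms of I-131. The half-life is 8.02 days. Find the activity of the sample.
A = λN = 1.754e16 decays/day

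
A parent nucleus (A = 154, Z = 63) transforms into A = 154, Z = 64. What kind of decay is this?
ΔA = 0, ΔZ = +1 ⇒ beta-minus decay (β⁻)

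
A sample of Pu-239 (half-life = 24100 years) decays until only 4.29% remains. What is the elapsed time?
t = t½ × log₂(N₀/N) = 1.095e5 years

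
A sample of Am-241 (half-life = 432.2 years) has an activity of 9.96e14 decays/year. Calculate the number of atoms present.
N = A/λ = 6.21e17 atoms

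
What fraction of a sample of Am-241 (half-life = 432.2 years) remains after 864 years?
N/N₀ = (1/2)^(t/t½) = 0.2502 = 25%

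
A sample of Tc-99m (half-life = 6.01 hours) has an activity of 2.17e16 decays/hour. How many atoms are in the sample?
N = A/λ = 1.882e17 atoms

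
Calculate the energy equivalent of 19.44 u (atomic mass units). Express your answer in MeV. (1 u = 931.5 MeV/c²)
E = mc² = 18110 MeV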